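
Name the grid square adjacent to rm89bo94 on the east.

RM89co04

Longitude extended square 9; +1 → 10, wraps to 0, carry into subsquare.
Longitude subsquare b = 1; +1 → 2 = c.
The latitude characters are unchanged.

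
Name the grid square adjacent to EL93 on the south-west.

EL82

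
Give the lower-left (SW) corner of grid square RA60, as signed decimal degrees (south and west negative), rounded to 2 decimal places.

Field R=17, A=0: +17·20° lon, +0·10° lat → SW at lon 160°, lat -90°.
Square 6, 0: +6·2° lon, +0·1° lat → SW at lon 172°, lat -90°.
latitude -90.00, longitude 172.00.

-90.00, 172.00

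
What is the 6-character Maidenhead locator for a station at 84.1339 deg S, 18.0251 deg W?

IA05xu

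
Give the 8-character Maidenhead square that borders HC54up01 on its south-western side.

Longitude extended square 0; −1 → -1, wraps to 9, carry into subsquare.
Longitude subsquare u = 20; −1 → 19 = t.
Latitude extended square 1; −1 → 0.

HC54tp90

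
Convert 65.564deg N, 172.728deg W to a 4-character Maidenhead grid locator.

AP35

Offset from 180°W / 90°S: lon 7.27°, lat 155.56°.
Field (20°×10°, letters A–R): lon ⌊7.27/20⌋ = 0 → A; lat ⌊155.56/10⌋ = 15 → P.
Square (2°×1°, digits 0–9): lon ⌊7.27/2⌋ = 3; lat ⌊5.56/1⌋ = 5.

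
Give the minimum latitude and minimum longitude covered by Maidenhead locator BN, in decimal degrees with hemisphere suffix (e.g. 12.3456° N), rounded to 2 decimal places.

40.00° N, 160.00° W

Field B=1, N=13: +1·20° lon, +13·10° lat → SW at lon -160°, lat 40°.
latitude 40.00° N, longitude 160.00° W.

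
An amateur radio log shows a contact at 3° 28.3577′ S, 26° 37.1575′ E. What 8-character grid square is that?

Add 180° to longitude and 90° to latitude: 206.61929, 86.52737.
Field: 206.61929/20 → 10 → K, 86.52737/10 → 8 → I; chars KI.
Square: 6.61929/2 → 3, 6.52737/1 → 6; chars 36.
Subsquare: 0.61929/0.0833333 → 7 → h, 0.52737/0.0416667 → 12 → m; chars hm.
Extended square: 0.03596/0.00833333 → 4, 0.02737/0.00416667 → 6; chars 46.

KI36hm46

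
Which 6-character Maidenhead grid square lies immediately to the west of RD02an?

Longitude subsquare a = 0; −1 → -1, wraps to 23 = x, carry into square.
Longitude square 0; −1 → -1, wraps to 9, carry into field.
Longitude field R = 17; −1 → 16 = Q.
The latitude characters are unchanged.

QD92xn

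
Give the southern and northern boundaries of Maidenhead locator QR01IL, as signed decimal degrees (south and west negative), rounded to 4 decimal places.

Field Q=16, R=17: +16·20° lon, +17·10° lat → SW at lon 140°, lat 80°.
Square 0, 1: +0·2° lon, +1·1° lat → SW at lon 140°, lat 81°.
Subsquare i=8, l=11: +8·0.0833333° lon, +11·0.0416667° lat → SW at lon 140.667°, lat 81.4583°.
Cell spans 0.0833333° lon × 0.0416667° lat.
south 81.4583, north 81.5000.

81.4583, 81.5000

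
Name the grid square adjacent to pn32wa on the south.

PN31wx

Latitude subsquare a = 0; −1 → -1, wraps to 23 = x, carry into square.
Latitude square 2; −1 → 1.
The longitude characters are unchanged.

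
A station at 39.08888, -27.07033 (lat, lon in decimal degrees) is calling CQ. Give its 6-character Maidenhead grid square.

HM69lc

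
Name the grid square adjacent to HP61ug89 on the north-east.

HP61uh90

Longitude extended square 8; +1 → 9.
Latitude extended square 9; +1 → 10, wraps to 0, carry into subsquare.
Latitude subsquare g = 6; +1 → 7 = h.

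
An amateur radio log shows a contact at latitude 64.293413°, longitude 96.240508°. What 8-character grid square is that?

NP84ch80

Shift to the Maidenhead origin (180°W, 90°S): lon 276.24051, lat 154.29341.
Field: 276.24051/20 → 13 → N, 154.29341/10 → 15 → P; chars NP.
Square: 16.24051/2 → 8, 4.29341/1 → 4; chars 84.
Subsquare: 0.24051/0.0833333 → 2 → c, 0.29341/0.0416667 → 7 → h; chars ch.
Extended square: 0.07384/0.00833333 → 8, 0.00175/0.00416667 → 0; chars 80.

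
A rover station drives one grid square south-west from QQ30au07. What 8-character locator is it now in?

QQ20xu96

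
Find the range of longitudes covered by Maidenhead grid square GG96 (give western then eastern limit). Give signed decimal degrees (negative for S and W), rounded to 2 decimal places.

-42.00, -40.00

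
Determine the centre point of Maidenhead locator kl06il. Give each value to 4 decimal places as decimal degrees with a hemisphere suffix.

Field K=10, L=11: +10·20° lon, +11·10° lat → SW at lon 20°, lat 20°.
Square 0, 6: +0·2° lon, +6·1° lat → SW at lon 20°, lat 26°.
Subsquare i=8, l=11: +8·0.0833333° lon, +11·0.0416667° lat → SW at lon 20.6667°, lat 26.4583°.
Cell spans 0.0833333° lon × 0.0416667° lat. Centre is SW corner plus half of each.
latitude 26.4792° N, longitude 20.7083° E.

26.4792° N, 20.7083° E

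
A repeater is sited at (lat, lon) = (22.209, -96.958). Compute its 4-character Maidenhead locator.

Shift to the Maidenhead origin (180°W, 90°S): lon 83.04, lat 112.21.
Field (20°×10°, letters A–R): 83.04/20 → 4 → E, 112.21/10 → 11 → L; chars EL.
Square (2°×1°, digits 0–9): 3.04/2 → 1, 2.21/1 → 2; chars 12.

EL12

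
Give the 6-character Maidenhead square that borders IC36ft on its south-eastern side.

IC36gs

Longitude subsquare f = 5; +1 → 6 = g.
Latitude subsquare t = 19; −1 → 18 = s.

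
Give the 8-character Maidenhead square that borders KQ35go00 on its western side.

Longitude extended square 0; −1 → -1, wraps to 9, carry into subsquare.
Longitude subsquare g = 6; −1 → 5 = f.
The latitude characters are unchanged.

KQ35fo90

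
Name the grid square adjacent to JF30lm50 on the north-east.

JF30lm61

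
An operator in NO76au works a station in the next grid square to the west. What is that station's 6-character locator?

NO66xu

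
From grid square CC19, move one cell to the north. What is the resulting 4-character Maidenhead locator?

Latitude square 9; +1 → 10, wraps to 0, carry into field.
Latitude field C = 2; +1 → 3 = D.
The longitude characters are unchanged.

CD10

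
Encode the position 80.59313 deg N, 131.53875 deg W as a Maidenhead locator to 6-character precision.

Offset from 180°W / 90°S: lon 48.4613°, lat 170.5931°.
Field (20°×10°, letters A–R): lon ⌊48.4613/20⌋ = 2 → C; lat ⌊170.5931/10⌋ = 17 → R.
Square (2°×1°, digits 0–9): lon ⌊8.4613/2⌋ = 4; lat ⌊0.5931/1⌋ = 0.
Subsquare (5′×2.5′, letters a–x): lon ⌊0.4613/0.0833333⌋ = 5 → f; lat ⌊0.5931/0.0416667⌋ = 14 → o.

CR40fo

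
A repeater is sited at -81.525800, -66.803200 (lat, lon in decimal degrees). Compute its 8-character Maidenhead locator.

Offset from 180°W / 90°S: lon 113.19680°, lat 8.47420°.
Field (20°×10°, letters A–R): 113.19680/20 → 5 → F, 8.47420/10 → 0 → A; chars FA.
Square (2°×1°, digits 0–9): 13.19680/2 → 6, 8.47420/1 → 8; chars 68.
Subsquare (5′×2.5′, letters a–x): 1.19680/0.0833333 → 14 → o, 0.47420/0.0416667 → 11 → l; chars ol.
Extended square (30″×15″, digits 0–9): 0.03013/0.00833333 → 3, 0.01587/0.00416667 → 3; chars 33.

FA68ol33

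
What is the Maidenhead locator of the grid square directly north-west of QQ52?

Longitude square 5; −1 → 4.
Latitude square 2; +1 → 3.

QQ43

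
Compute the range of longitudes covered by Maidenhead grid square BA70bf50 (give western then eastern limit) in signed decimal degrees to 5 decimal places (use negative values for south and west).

Field B=1, A=0: +1·20° lon, +0·10° lat → SW at lon -160°, lat -90°.
Square 7, 0: +7·2° lon, +0·1° lat → SW at lon -146°, lat -90°.
Subsquare b=1, f=5: +1·0.0833333° lon, +5·0.0416667° lat → SW at lon -145.917°, lat -89.7917°.
Extended square 5, 0: +5·0.00833333° lon, +0·0.00416667° lat → SW at lon -145.875°, lat -89.7917°.
Cell spans 0.00833333° lon × 0.00416667° lat.
west -145.87500, east -145.86667.

-145.87500, -145.86667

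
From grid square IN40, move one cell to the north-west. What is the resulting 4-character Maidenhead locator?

Longitude square 4; −1 → 3.
Latitude square 0; +1 → 1.

IN31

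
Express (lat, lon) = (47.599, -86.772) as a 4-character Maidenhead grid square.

EN67

Add 180° to longitude and 90° to latitude: 93.23, 137.60.
Field (20°×10°, letters A–R): lon ⌊93.23/20⌋ = 4 → E; lat ⌊137.60/10⌋ = 13 → N.
Square (2°×1°, digits 0–9): lon ⌊13.23/2⌋ = 6; lat ⌊7.60/1⌋ = 7.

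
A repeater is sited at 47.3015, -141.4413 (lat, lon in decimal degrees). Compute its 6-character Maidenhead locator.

Offset from 180°W / 90°S: lon 38.5587°, lat 137.3015°.
Field: lon ⌊38.5587/20⌋ = 1 → B; lat ⌊137.3015/10⌋ = 13 → N.
Square: lon ⌊18.5587/2⌋ = 9; lat ⌊7.3015/1⌋ = 7.
Subsquare: lon ⌊0.5587/0.0833333⌋ = 6 → g; lat ⌊0.3015/0.0416667⌋ = 7 → h.

BN97gh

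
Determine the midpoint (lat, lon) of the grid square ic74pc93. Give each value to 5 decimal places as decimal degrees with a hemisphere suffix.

65.90208° S, 4.67083° W

Field I=8, C=2: +8·20° lon, +2·10° lat → SW at lon -20°, lat -70°.
Square 7, 4: +7·2° lon, +4·1° lat → SW at lon -6°, lat -66°.
Subsquare p=15, c=2: +15·0.0833333° lon, +2·0.0416667° lat → SW at lon -4.75°, lat -65.9167°.
Extended square 9, 3: +9·0.00833333° lon, +3·0.00416667° lat → SW at lon -4.675°, lat -65.9042°.
Cell spans 0.00833333° lon × 0.00416667° lat. Centre is SW corner plus half of each.
latitude 65.90208° S, longitude 4.67083° W.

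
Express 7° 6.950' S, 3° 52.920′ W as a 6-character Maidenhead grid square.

Add 180° to longitude and 90° to latitude: 176.1180, 82.8842.
Field: 176.1180/20 → 8 → I, 82.8842/10 → 8 → I; chars II.
Square: 16.1180/2 → 8, 2.8842/1 → 2; chars 82.
Subsquare: 0.1180/0.0833333 → 1 → b, 0.8842/0.0416667 → 21 → v; chars bv.

II82bv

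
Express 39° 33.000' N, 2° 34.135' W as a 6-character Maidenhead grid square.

IM89rn

Shift to the Maidenhead origin (180°W, 90°S): lon 177.4311, lat 129.5500.
Field (20°×10°, letters A–R): 177.4311/20 → 8 → I, 129.5500/10 → 12 → M; chars IM.
Square (2°×1°, digits 0–9): 17.4311/2 → 8, 9.5500/1 → 9; chars 89.
Subsquare (5′×2.5′, letters a–x): 1.4311/0.0833333 → 17 → r, 0.5500/0.0416667 → 13 → n; chars rn.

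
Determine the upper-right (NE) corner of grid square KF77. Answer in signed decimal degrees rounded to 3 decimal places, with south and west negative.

Field K=10, F=5: +10·20° lon, +5·10° lat → SW at lon 20°, lat -40°.
Square 7, 7: +7·2° lon, +7·1° lat → SW at lon 34°, lat -33°.
Cell spans 2° lon × 1° lat. NE corner is SW corner plus one full cell.
latitude -32.000, longitude 36.000.

-32.000, 36.000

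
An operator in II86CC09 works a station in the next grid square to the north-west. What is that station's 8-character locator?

Longitude extended square 0; −1 → -1, wraps to 9, carry into subsquare.
Longitude subsquare c = 2; −1 → 1 = b.
Latitude extended square 9; +1 → 10, wraps to 0, carry into subsquare.
Latitude subsquare c = 2; +1 → 3 = d.

II86bd90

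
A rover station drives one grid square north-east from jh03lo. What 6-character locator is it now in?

JH03mp

Longitude subsquare l = 11; +1 → 12 = m.
Latitude subsquare o = 14; +1 → 15 = p.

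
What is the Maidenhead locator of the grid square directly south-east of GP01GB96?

GP01hb05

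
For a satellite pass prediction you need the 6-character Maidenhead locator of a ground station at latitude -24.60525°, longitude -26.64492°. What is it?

Shift to the Maidenhead origin (180°W, 90°S): lon 153.3551, lat 65.3948.
Field: lon ⌊153.3551/20⌋ = 7 → H; lat ⌊65.3948/10⌋ = 6 → G.
Square: lon ⌊13.3551/2⌋ = 6; lat ⌊5.3948/1⌋ = 5.
Subsquare: lon ⌊1.3551/0.0833333⌋ = 16 → q; lat ⌊0.3948/0.0416667⌋ = 9 → j.

HG65qj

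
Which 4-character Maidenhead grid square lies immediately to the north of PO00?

PO01

Latitude square 0; +1 → 1.
The longitude characters are unchanged.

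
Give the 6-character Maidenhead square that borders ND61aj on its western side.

ND51xj

Longitude subsquare a = 0; −1 → -1, wraps to 23 = x, carry into square.
Longitude square 6; −1 → 5.
The latitude characters are unchanged.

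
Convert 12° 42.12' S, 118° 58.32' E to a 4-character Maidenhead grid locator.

Add 180° to longitude and 90° to latitude: 298.97, 77.30.
Field (20°×10°, letters A–R): lon ⌊298.97/20⌋ = 14 → O; lat ⌊77.30/10⌋ = 7 → H.
Square (2°×1°, digits 0–9): lon ⌊18.97/2⌋ = 9; lat ⌊7.30/1⌋ = 7.

OH97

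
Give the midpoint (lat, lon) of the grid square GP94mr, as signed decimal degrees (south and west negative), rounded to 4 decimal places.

Field G=6, P=15: +6·20° lon, +15·10° lat → SW at lon -60°, lat 60°.
Square 9, 4: +9·2° lon, +4·1° lat → SW at lon -42°, lat 64°.
Subsquare m=12, r=17: +12·0.0833333° lon, +17·0.0416667° lat → SW at lon -41°, lat 64.7083°.
Cell spans 0.0833333° lon × 0.0416667° lat. Centre is SW corner plus half of each.
latitude 64.7292, longitude -40.9583.

64.7292, -40.9583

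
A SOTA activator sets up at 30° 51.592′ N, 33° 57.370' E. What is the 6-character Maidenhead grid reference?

KM60xu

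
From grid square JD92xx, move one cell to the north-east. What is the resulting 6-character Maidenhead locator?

KD03aa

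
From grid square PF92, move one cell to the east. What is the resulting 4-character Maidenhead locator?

Longitude square 9; +1 → 10, wraps to 0, carry into field.
Longitude field P = 15; +1 → 16 = Q.
The latitude characters are unchanged.

QF02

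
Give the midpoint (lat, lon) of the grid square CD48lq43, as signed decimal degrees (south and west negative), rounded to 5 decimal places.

-51.31875, -131.04583

Field C=2, D=3: +2·20° lon, +3·10° lat → SW at lon -140°, lat -60°.
Square 4, 8: +4·2° lon, +8·1° lat → SW at lon -132°, lat -52°.
Subsquare l=11, q=16: +11·0.0833333° lon, +16·0.0416667° lat → SW at lon -131.083°, lat -51.3333°.
Extended square 4, 3: +4·0.00833333° lon, +3·0.00416667° lat → SW at lon -131.05°, lat -51.3208°.
Cell spans 0.00833333° lon × 0.00416667° lat. Centre is SW corner plus half of each.
latitude -51.31875, longitude -131.04583.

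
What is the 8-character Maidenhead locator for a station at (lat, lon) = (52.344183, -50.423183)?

GO42si92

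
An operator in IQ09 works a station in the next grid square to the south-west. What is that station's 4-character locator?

HQ98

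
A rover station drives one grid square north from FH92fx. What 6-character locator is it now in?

Latitude subsquare x = 23; +1 → 24, wraps to 0 = a, carry into square.
Latitude square 2; +1 → 3.
The longitude characters are unchanged.

FH93fa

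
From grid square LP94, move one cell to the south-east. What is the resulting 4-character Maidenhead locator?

Longitude square 9; +1 → 10, wraps to 0, carry into field.
Longitude field L = 11; +1 → 12 = M.
Latitude square 4; −1 → 3.

MP03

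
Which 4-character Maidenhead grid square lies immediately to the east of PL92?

QL02

Longitude square 9; +1 → 10, wraps to 0, carry into field.
Longitude field P = 15; +1 → 16 = Q.
The latitude characters are unchanged.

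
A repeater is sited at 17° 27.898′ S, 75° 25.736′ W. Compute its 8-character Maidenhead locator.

Offset from 180°W / 90°S: lon 104.57107°, lat 72.53503°.
Field (20°×10°, letters A–R): 104.57107/20 → 5 → F, 72.53503/10 → 7 → H; chars FH.
Square (2°×1°, digits 0–9): 4.57107/2 → 2, 2.53503/1 → 2; chars 22.
Subsquare (5′×2.5′, letters a–x): 0.57107/0.0833333 → 6 → g, 0.53503/0.0416667 → 12 → m; chars gm.
Extended square (30″×15″, digits 0–9): 0.07107/0.00833333 → 8, 0.03503/0.00416667 → 8; chars 88.

FH22gm88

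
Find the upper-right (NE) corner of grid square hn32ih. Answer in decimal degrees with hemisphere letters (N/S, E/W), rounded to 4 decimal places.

42.3333° N, 33.2500° W

Field H=7, N=13: +7·20° lon, +13·10° lat → SW at lon -40°, lat 40°.
Square 3, 2: +3·2° lon, +2·1° lat → SW at lon -34°, lat 42°.
Subsquare i=8, h=7: +8·0.0833333° lon, +7·0.0416667° lat → SW at lon -33.3333°, lat 42.2917°.
Cell spans 0.0833333° lon × 0.0416667° lat. NE corner is SW corner plus one full cell.
latitude 42.3333° N, longitude 33.2500° W.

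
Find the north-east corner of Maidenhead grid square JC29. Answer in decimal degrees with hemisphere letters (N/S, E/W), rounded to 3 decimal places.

60.000° S, 6.000° E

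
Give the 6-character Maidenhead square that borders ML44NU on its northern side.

Latitude subsquare u = 20; +1 → 21 = v.
The longitude characters are unchanged.

ML44nv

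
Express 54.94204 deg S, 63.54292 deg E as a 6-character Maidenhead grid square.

Shift to the Maidenhead origin (180°W, 90°S): lon 243.5429, lat 35.0580.
Field: 243.5429/20 → 12 → M, 35.0580/10 → 3 → D; chars MD.
Square: 3.5429/2 → 1, 5.0580/1 → 5; chars 15.
Subsquare: 1.5429/0.0833333 → 18 → s, 0.0580/0.0416667 → 1 → b; chars sb.

MD15sb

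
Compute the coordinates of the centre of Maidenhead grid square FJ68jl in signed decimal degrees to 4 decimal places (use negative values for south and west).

8.4792, -67.2083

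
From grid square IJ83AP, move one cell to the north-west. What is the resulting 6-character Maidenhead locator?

Longitude subsquare a = 0; −1 → -1, wraps to 23 = x, carry into square.
Longitude square 8; −1 → 7.
Latitude subsquare p = 15; +1 → 16 = q.

IJ73xq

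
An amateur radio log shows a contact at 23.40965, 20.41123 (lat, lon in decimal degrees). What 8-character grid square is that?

KL03ej98

Offset from 180°W / 90°S: lon 200.41123°, lat 113.40965°.
Field: 200.41123/20 → 10 → K, 113.40965/10 → 11 → L; chars KL.
Square: 0.41123/2 → 0, 3.40965/1 → 3; chars 03.
Subsquare: 0.41123/0.0833333 → 4 → e, 0.40965/0.0416667 → 9 → j; chars ej.
Extended square: 0.07790/0.00833333 → 9, 0.03465/0.00416667 → 8; chars 98.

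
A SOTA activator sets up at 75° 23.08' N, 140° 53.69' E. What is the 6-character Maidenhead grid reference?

QQ05kj

Shift to the Maidenhead origin (180°W, 90°S): lon 320.8948, lat 165.3847.
Field (20°×10°, letters A–R): 320.8948/20 → 16 → Q, 165.3847/10 → 16 → Q; chars QQ.
Square (2°×1°, digits 0–9): 0.8948/2 → 0, 5.3847/1 → 5; chars 05.
Subsquare (5′×2.5′, letters a–x): 0.8948/0.0833333 → 10 → k, 0.3847/0.0416667 → 9 → j; chars kj.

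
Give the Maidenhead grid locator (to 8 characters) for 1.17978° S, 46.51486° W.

Shift to the Maidenhead origin (180°W, 90°S): lon 133.48514, lat 88.82022.
Field: lon ⌊133.48514/20⌋ = 6 → G; lat ⌊88.82022/10⌋ = 8 → I.
Square: lon ⌊13.48514/2⌋ = 6; lat ⌊8.82022/1⌋ = 8.
Subsquare: lon ⌊1.48514/0.0833333⌋ = 17 → r; lat ⌊0.82022/0.0416667⌋ = 19 → t.
Extended square: lon ⌊0.06847/0.00833333⌋ = 8; lat ⌊0.02855/0.00416667⌋ = 6.

GI68rt86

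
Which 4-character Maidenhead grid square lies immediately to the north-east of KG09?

KH10

Longitude square 0; +1 → 1.
Latitude square 9; +1 → 10, wraps to 0, carry into field.
Latitude field G = 6; +1 → 7 = H.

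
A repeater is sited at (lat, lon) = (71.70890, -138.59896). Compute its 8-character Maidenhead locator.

CQ01qr80

Shift to the Maidenhead origin (180°W, 90°S): lon 41.40104, lat 161.70890.
Field: 41.40104/20 → 2 → C, 161.70890/10 → 16 → Q; chars CQ.
Square: 1.40104/2 → 0, 1.70890/1 → 1; chars 01.
Subsquare: 1.40104/0.0833333 → 16 → q, 0.70890/0.0416667 → 17 → r; chars qr.
Extended square: 0.06771/0.00833333 → 8, 0.00057/0.00416667 → 0; chars 80.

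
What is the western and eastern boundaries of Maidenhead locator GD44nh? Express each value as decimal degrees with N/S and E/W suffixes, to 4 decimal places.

50.9167° W, 50.8333° W

Field G=6, D=3: +6·20° lon, +3·10° lat → SW at lon -60°, lat -60°.
Square 4, 4: +4·2° lon, +4·1° lat → SW at lon -52°, lat -56°.
Subsquare n=13, h=7: +13·0.0833333° lon, +7·0.0416667° lat → SW at lon -50.9167°, lat -55.7083°.
Cell spans 0.0833333° lon × 0.0416667° lat.
west 50.9167° W, east 50.8333° W.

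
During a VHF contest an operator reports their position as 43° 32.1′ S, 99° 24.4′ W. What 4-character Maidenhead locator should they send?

EE06

Add 180° to longitude and 90° to latitude: 80.59, 46.47.
Field (20°×10°, letters A–R): 80.59/20 → 4 → E, 46.47/10 → 4 → E; chars EE.
Square (2°×1°, digits 0–9): 0.59/2 → 0, 6.47/1 → 6; chars 06.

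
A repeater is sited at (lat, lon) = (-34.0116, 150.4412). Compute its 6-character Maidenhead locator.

Shift to the Maidenhead origin (180°W, 90°S): lon 330.4412, lat 55.9884.
Field: 330.4412/20 → 16 → Q, 55.9884/10 → 5 → F; chars QF.
Square: 10.4412/2 → 5, 5.9884/1 → 5; chars 55.
Subsquare: 0.4412/0.0833333 → 5 → f, 0.9884/0.0416667 → 23 → x; chars fx.

QF55fx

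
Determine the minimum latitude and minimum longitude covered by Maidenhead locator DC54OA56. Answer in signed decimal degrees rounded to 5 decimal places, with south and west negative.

Field D=3, C=2: +3·20° lon, +2·10° lat → SW at lon -120°, lat -70°.
Square 5, 4: +5·2° lon, +4·1° lat → SW at lon -110°, lat -66°.
Subsquare o=14, a=0: +14·0.0833333° lon, +0·0.0416667° lat → SW at lon -108.833°, lat -66°.
Extended square 5, 6: +5·0.00833333° lon, +6·0.00416667° lat → SW at lon -108.792°, lat -65.975°.
latitude -65.97500, longitude -108.79167.

-65.97500, -108.79167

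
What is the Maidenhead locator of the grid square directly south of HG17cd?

HG17cc

Latitude subsquare d = 3; −1 → 2 = c.
The longitude characters are unchanged.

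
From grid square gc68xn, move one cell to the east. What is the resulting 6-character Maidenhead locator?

GC78an

Longitude subsquare x = 23; +1 → 24, wraps to 0 = a, carry into square.
Longitude square 6; +1 → 7.
The latitude characters are unchanged.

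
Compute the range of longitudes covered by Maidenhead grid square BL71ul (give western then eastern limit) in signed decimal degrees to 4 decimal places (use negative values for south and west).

Field B=1, L=11: +1·20° lon, +11·10° lat → SW at lon -160°, lat 20°.
Square 7, 1: +7·2° lon, +1·1° lat → SW at lon -146°, lat 21°.
Subsquare u=20, l=11: +20·0.0833333° lon, +11·0.0416667° lat → SW at lon -144.333°, lat 21.4583°.
Cell spans 0.0833333° lon × 0.0416667° lat.
west -144.3333, east -144.2500.

-144.3333, -144.2500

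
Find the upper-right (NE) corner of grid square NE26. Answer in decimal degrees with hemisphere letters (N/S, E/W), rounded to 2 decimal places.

43.00° S, 86.00° E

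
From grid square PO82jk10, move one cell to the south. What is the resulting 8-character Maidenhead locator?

Latitude extended square 0; −1 → -1, wraps to 9, carry into subsquare.
Latitude subsquare k = 10; −1 → 9 = j.
The longitude characters are unchanged.

PO82jj19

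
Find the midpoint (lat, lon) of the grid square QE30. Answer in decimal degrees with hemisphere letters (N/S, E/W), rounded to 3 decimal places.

49.500° S, 147.000° E

Field Q=16, E=4: +16·20° lon, +4·10° lat → SW at lon 140°, lat -50°.
Square 3, 0: +3·2° lon, +0·1° lat → SW at lon 146°, lat -50°.
Cell spans 2° lon × 1° lat. Centre is SW corner plus half of each.
latitude 49.500° S, longitude 147.000° E.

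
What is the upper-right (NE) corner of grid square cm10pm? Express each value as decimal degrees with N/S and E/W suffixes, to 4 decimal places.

30.5417° N, 136.6667° W

Field C=2, M=12: +2·20° lon, +12·10° lat → SW at lon -140°, lat 30°.
Square 1, 0: +1·2° lon, +0·1° lat → SW at lon -138°, lat 30°.
Subsquare p=15, m=12: +15·0.0833333° lon, +12·0.0416667° lat → SW at lon -136.75°, lat 30.5°.
Cell spans 0.0833333° lon × 0.0416667° lat. NE corner is SW corner plus one full cell.
latitude 30.5417° N, longitude 136.6667° W.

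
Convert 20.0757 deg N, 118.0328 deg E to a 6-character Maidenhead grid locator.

Offset from 180°W / 90°S: lon 298.0328°, lat 110.0757°.
Field: lon ⌊298.0328/20⌋ = 14 → O; lat ⌊110.0757/10⌋ = 11 → L.
Square: lon ⌊18.0328/2⌋ = 9; lat ⌊0.0757/1⌋ = 0.
Subsquare: lon ⌊0.0328/0.0833333⌋ = 0 → a; lat ⌊0.0757/0.0416667⌋ = 1 → b.

OL90ab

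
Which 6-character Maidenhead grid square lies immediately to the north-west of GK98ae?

GK88xf

Longitude subsquare a = 0; −1 → -1, wraps to 23 = x, carry into square.
Longitude square 9; −1 → 8.
Latitude subsquare e = 4; +1 → 5 = f.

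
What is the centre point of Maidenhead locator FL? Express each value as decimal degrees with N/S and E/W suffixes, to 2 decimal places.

Field F=5, L=11: +5·20° lon, +11·10° lat → SW at lon -80°, lat 20°.
Cell spans 20° lon × 10° lat. Centre is SW corner plus half of each.
latitude 25.00° N, longitude 70.00° W.

25.00° N, 70.00° W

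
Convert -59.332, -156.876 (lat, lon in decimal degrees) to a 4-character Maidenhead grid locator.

Offset from 180°W / 90°S: lon 23.12°, lat 30.67°.
Field: 23.12/20 → 1 → B, 30.67/10 → 3 → D; chars BD.
Square: 3.12/2 → 1, 0.67/1 → 0; chars 10.

BD10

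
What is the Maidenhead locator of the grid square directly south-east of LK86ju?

LK86kt

Longitude subsquare j = 9; +1 → 10 = k.
Latitude subsquare u = 20; −1 → 19 = t.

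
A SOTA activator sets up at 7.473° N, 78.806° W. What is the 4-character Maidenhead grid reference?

FJ07

Add 180° to longitude and 90° to latitude: 101.19, 97.47.
Field: 101.19/20 → 5 → F, 97.47/10 → 9 → J; chars FJ.
Square: 1.19/2 → 0, 7.47/1 → 7; chars 07.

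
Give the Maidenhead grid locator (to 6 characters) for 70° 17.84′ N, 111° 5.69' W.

Add 180° to longitude and 90° to latitude: 68.9052, 160.2973.
Field: 68.9052/20 → 3 → D, 160.2973/10 → 16 → Q; chars DQ.
Square: 8.9052/2 → 4, 0.2973/1 → 0; chars 40.
Subsquare: 0.9052/0.0833333 → 10 → k, 0.2973/0.0416667 → 7 → h; chars kh.

DQ40kh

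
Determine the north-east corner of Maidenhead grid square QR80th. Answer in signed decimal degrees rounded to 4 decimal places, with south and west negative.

Field Q=16, R=17: +16·20° lon, +17·10° lat → SW at lon 140°, lat 80°.
Square 8, 0: +8·2° lon, +0·1° lat → SW at lon 156°, lat 80°.
Subsquare t=19, h=7: +19·0.0833333° lon, +7·0.0416667° lat → SW at lon 157.583°, lat 80.2917°.
Cell spans 0.0833333° lon × 0.0416667° lat. NE corner is SW corner plus one full cell.
latitude 80.3333, longitude 157.6667.

80.3333, 157.6667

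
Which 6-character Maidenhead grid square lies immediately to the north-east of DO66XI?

DO76aj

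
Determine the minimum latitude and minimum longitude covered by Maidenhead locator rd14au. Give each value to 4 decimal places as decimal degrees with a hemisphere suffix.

55.1667° S, 162.0000° E

Field R=17, D=3: +17·20° lon, +3·10° lat → SW at lon 160°, lat -60°.
Square 1, 4: +1·2° lon, +4·1° lat → SW at lon 162°, lat -56°.
Subsquare a=0, u=20: +0·0.0833333° lon, +20·0.0416667° lat → SW at lon 162°, lat -55.1667°.
latitude 55.1667° S, longitude 162.0000° E.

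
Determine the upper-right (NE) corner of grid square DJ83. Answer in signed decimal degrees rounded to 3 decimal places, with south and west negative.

4.000, -102.000

Field D=3, J=9: +3·20° lon, +9·10° lat → SW at lon -120°, lat 0°.
Square 8, 3: +8·2° lon, +3·1° lat → SW at lon -104°, lat 3°.
Cell spans 2° lon × 1° lat. NE corner is SW corner plus one full cell.
latitude 4.000, longitude -102.000.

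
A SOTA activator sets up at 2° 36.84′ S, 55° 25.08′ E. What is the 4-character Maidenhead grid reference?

LI77

Shift to the Maidenhead origin (180°W, 90°S): lon 235.42, lat 87.39.
Field: 235.42/20 → 11 → L, 87.39/10 → 8 → I; chars LI.
Square: 15.42/2 → 7, 7.39/1 → 7; chars 77.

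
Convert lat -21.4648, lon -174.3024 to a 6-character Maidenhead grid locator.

AG28um

Shift to the Maidenhead origin (180°W, 90°S): lon 5.6976, lat 68.5352.
Field (20°×10°, letters A–R): 5.6976/20 → 0 → A, 68.5352/10 → 6 → G; chars AG.
Square (2°×1°, digits 0–9): 5.6976/2 → 2, 8.5352/1 → 8; chars 28.
Subsquare (5′×2.5′, letters a–x): 1.6976/0.0833333 → 20 → u, 0.5352/0.0416667 → 12 → m; chars um.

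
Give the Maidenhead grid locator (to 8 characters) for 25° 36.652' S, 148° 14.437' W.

Add 180° to longitude and 90° to latitude: 31.75938, 64.38913.
Field: lon ⌊31.75938/20⌋ = 1 → B; lat ⌊64.38913/10⌋ = 6 → G.
Square: lon ⌊11.75938/2⌋ = 5; lat ⌊4.38913/1⌋ = 4.
Subsquare: lon ⌊1.75938/0.0833333⌋ = 21 → v; lat ⌊0.38913/0.0416667⌋ = 9 → j.
Extended square: lon ⌊0.00938/0.00833333⌋ = 1; lat ⌊0.01413/0.00416667⌋ = 3.

BG54vj13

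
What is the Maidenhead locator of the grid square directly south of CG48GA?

CG47gx

Latitude subsquare a = 0; −1 → -1, wraps to 23 = x, carry into square.
Latitude square 8; −1 → 7.
The longitude characters are unchanged.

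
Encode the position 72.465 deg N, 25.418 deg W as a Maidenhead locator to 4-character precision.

Shift to the Maidenhead origin (180°W, 90°S): lon 154.58, lat 162.47.
Field: 154.58/20 → 7 → H, 162.47/10 → 16 → Q; chars HQ.
Square: 14.58/2 → 7, 2.47/1 → 2; chars 72.

HQ72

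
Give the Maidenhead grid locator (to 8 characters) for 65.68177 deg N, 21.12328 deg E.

KP05nq43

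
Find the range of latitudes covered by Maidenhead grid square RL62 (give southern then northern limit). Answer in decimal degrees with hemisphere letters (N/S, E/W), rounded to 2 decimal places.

Field R=17, L=11: +17·20° lon, +11·10° lat → SW at lon 160°, lat 20°.
Square 6, 2: +6·2° lon, +2·1° lat → SW at lon 172°, lat 22°.
Cell spans 2° lon × 1° lat.
south 22.00° N, north 23.00° N.

22.00° N, 23.00° N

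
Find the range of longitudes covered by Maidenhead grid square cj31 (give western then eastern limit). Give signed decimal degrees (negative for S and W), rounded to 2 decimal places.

Field C=2, J=9: +2·20° lon, +9·10° lat → SW at lon -140°, lat 0°.
Square 3, 1: +3·2° lon, +1·1° lat → SW at lon -134°, lat 1°.
Cell spans 2° lon × 1° lat.
west -134.00, east -132.00.

-134.00, -132.00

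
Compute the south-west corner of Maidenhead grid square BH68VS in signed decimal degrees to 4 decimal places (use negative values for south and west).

Field B=1, H=7: +1·20° lon, +7·10° lat → SW at lon -160°, lat -20°.
Square 6, 8: +6·2° lon, +8·1° lat → SW at lon -148°, lat -12°.
Subsquare v=21, s=18: +21·0.0833333° lon, +18·0.0416667° lat → SW at lon -146.25°, lat -11.25°.
latitude -11.2500, longitude -146.2500.

-11.2500, -146.2500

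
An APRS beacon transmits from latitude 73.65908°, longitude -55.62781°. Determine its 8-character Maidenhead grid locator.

Add 180° to longitude and 90° to latitude: 124.37219, 163.65908.
Field: lon ⌊124.37219/20⌋ = 6 → G; lat ⌊163.65908/10⌋ = 16 → Q.
Square: lon ⌊4.37219/2⌋ = 2; lat ⌊3.65908/1⌋ = 3.
Subsquare: lon ⌊0.37219/0.0833333⌋ = 4 → e; lat ⌊0.65908/0.0416667⌋ = 15 → p.
Extended square: lon ⌊0.03886/0.00833333⌋ = 4; lat ⌊0.03408/0.00416667⌋ = 8.

GQ23ep48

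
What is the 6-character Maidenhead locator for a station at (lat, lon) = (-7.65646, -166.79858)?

AI62oi

Offset from 180°W / 90°S: lon 13.2014°, lat 82.3435°.
Field: 13.2014/20 → 0 → A, 82.3435/10 → 8 → I; chars AI.
Square: 13.2014/2 → 6, 2.3435/1 → 2; chars 62.
Subsquare: 1.2014/0.0833333 → 14 → o, 0.3435/0.0416667 → 8 → i; chars oi.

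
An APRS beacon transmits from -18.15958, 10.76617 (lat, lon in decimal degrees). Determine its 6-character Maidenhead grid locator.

JH51ju

Add 180° to longitude and 90° to latitude: 190.7662, 71.8404.
Field (20°×10°, letters A–R): lon ⌊190.7662/20⌋ = 9 → J; lat ⌊71.8404/10⌋ = 7 → H.
Square (2°×1°, digits 0–9): lon ⌊10.7662/2⌋ = 5; lat ⌊1.8404/1⌋ = 1.
Subsquare (5′×2.5′, letters a–x): lon ⌊0.7662/0.0833333⌋ = 9 → j; lat ⌊0.8404/0.0416667⌋ = 20 → u.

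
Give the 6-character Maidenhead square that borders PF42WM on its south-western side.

Longitude subsquare w = 22; −1 → 21 = v.
Latitude subsquare m = 12; −1 → 11 = l.

PF42vl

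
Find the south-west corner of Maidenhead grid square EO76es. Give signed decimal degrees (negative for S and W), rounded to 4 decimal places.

Field E=4, O=14: +4·20° lon, +14·10° lat → SW at lon -100°, lat 50°.
Square 7, 6: +7·2° lon, +6·1° lat → SW at lon -86°, lat 56°.
Subsquare e=4, s=18: +4·0.0833333° lon, +18·0.0416667° lat → SW at lon -85.6667°, lat 56.75°.
latitude 56.7500, longitude -85.6667.

56.7500, -85.6667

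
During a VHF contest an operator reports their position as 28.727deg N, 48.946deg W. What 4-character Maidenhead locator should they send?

Offset from 180°W / 90°S: lon 131.05°, lat 118.73°.
Field: 131.05/20 → 6 → G, 118.73/10 → 11 → L; chars GL.
Square: 11.05/2 → 5, 8.73/1 → 8; chars 58.

GL58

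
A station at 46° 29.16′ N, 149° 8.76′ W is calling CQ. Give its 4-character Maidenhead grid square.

BN56

Add 180° to longitude and 90° to latitude: 30.85, 136.49.
Field (20°×10°, letters A–R): 30.85/20 → 1 → B, 136.49/10 → 13 → N; chars BN.
Square (2°×1°, digits 0–9): 10.85/2 → 5, 6.49/1 → 6; chars 56.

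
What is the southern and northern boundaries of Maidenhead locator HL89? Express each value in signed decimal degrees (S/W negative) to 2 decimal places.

Field H=7, L=11: +7·20° lon, +11·10° lat → SW at lon -40°, lat 20°.
Square 8, 9: +8·2° lon, +9·1° lat → SW at lon -24°, lat 29°.
Cell spans 2° lon × 1° lat.
south 29.00, north 30.00.

29.00, 30.00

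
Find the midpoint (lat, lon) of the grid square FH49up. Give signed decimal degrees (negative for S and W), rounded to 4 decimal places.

-10.3542, -70.2917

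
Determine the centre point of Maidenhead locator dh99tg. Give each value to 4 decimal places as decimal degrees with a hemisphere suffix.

Field D=3, H=7: +3·20° lon, +7·10° lat → SW at lon -120°, lat -20°.
Square 9, 9: +9·2° lon, +9·1° lat → SW at lon -102°, lat -11°.
Subsquare t=19, g=6: +19·0.0833333° lon, +6·0.0416667° lat → SW at lon -100.417°, lat -10.75°.
Cell spans 0.0833333° lon × 0.0416667° lat. Centre is SW corner plus half of each.
latitude 10.7292° S, longitude 100.3750° W.

10.7292° S, 100.3750° W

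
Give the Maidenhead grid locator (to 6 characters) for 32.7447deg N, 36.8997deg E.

Add 180° to longitude and 90° to latitude: 216.8997, 122.7447.
Field (20°×10°, letters A–R): 216.8997/20 → 10 → K, 122.7447/10 → 12 → M; chars KM.
Square (2°×1°, digits 0–9): 16.8997/2 → 8, 2.7447/1 → 2; chars 82.
Subsquare (5′×2.5′, letters a–x): 0.8997/0.0833333 → 10 → k, 0.7447/0.0416667 → 17 → r; chars kr.

KM82kr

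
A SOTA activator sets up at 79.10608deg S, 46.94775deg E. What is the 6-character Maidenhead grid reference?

LB30lv

Shift to the Maidenhead origin (180°W, 90°S): lon 226.9477, lat 10.8939.
Field: lon ⌊226.9477/20⌋ = 11 → L; lat ⌊10.8939/10⌋ = 1 → B.
Square: lon ⌊6.9477/2⌋ = 3; lat ⌊0.8939/1⌋ = 0.
Subsquare: lon ⌊0.9477/0.0833333⌋ = 11 → l; lat ⌊0.8939/0.0416667⌋ = 21 → v.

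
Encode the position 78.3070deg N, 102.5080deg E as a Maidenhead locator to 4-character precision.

Add 180° to longitude and 90° to latitude: 282.51, 168.31.
Field: 282.51/20 → 14 → O, 168.31/10 → 16 → Q; chars OQ.
Square: 2.51/2 → 1, 8.31/1 → 8; chars 18.

OQ18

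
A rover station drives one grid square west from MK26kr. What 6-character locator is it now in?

MK26jr

Longitude subsquare k = 10; −1 → 9 = j.
The latitude characters are unchanged.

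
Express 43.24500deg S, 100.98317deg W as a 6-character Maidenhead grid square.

DE96ms

Add 180° to longitude and 90° to latitude: 79.0168, 46.7550.
Field (20°×10°, letters A–R): lon ⌊79.0168/20⌋ = 3 → D; lat ⌊46.7550/10⌋ = 4 → E.
Square (2°×1°, digits 0–9): lon ⌊19.0168/2⌋ = 9; lat ⌊6.7550/1⌋ = 6.
Subsquare (5′×2.5′, letters a–x): lon ⌊1.0168/0.0833333⌋ = 12 → m; lat ⌊0.7550/0.0416667⌋ = 18 → s.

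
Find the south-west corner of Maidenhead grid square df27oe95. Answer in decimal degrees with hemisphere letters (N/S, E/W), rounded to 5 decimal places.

32.81250° S, 114.75833° W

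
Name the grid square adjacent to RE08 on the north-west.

QE99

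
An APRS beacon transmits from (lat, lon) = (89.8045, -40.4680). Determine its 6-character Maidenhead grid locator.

Shift to the Maidenhead origin (180°W, 90°S): lon 139.5320, lat 179.8045.
Field: lon ⌊139.5320/20⌋ = 6 → G; lat ⌊179.8045/10⌋ = 17 → R.
Square: lon ⌊19.5320/2⌋ = 9; lat ⌊9.8045/1⌋ = 9.
Subsquare: lon ⌊1.5320/0.0833333⌋ = 18 → s; lat ⌊0.8045/0.0416667⌋ = 19 → t.

GR99st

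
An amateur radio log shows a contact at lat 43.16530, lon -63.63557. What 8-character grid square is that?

FN83ed39

Shift to the Maidenhead origin (180°W, 90°S): lon 116.36443, lat 133.16530.
Field (20°×10°, letters A–R): lon ⌊116.36443/20⌋ = 5 → F; lat ⌊133.16530/10⌋ = 13 → N.
Square (2°×1°, digits 0–9): lon ⌊16.36443/2⌋ = 8; lat ⌊3.16530/1⌋ = 3.
Subsquare (5′×2.5′, letters a–x): lon ⌊0.36443/0.0833333⌋ = 4 → e; lat ⌊0.16530/0.0416667⌋ = 3 → d.
Extended square (30″×15″, digits 0–9): lon ⌊0.03110/0.00833333⌋ = 3; lat ⌊0.04030/0.00416667⌋ = 9.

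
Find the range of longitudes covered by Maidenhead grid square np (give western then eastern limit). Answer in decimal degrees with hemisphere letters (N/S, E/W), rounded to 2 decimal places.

80.00° E, 100.00° E

Field N=13, P=15: +13·20° lon, +15·10° lat → SW at lon 80°, lat 60°.
Cell spans 20° lon × 10° lat.
west 80.00° E, east 100.00° E.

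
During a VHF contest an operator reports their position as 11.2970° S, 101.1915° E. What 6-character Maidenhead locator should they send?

OH08oq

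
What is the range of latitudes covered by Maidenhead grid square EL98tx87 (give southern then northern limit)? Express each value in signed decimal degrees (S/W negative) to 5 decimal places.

28.98750, 28.99167

Field E=4, L=11: +4·20° lon, +11·10° lat → SW at lon -100°, lat 20°.
Square 9, 8: +9·2° lon, +8·1° lat → SW at lon -82°, lat 28°.
Subsquare t=19, x=23: +19·0.0833333° lon, +23·0.0416667° lat → SW at lon -80.4167°, lat 28.9583°.
Extended square 8, 7: +8·0.00833333° lon, +7·0.00416667° lat → SW at lon -80.35°, lat 28.9875°.
Cell spans 0.00833333° lon × 0.00416667° lat.
south 28.98750, north 28.99167.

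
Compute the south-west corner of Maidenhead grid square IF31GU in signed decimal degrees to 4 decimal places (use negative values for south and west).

Field I=8, F=5: +8·20° lon, +5·10° lat → SW at lon -20°, lat -40°.
Square 3, 1: +3·2° lon, +1·1° lat → SW at lon -14°, lat -39°.
Subsquare g=6, u=20: +6·0.0833333° lon, +20·0.0416667° lat → SW at lon -13.5°, lat -38.1667°.
latitude -38.1667, longitude -13.5000.

-38.1667, -13.5000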